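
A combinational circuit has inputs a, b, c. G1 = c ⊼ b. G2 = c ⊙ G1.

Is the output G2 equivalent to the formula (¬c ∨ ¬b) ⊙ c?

G1 = c ⊼ b
G2 = c ⊙ G1 = c ⊙ (c ⊼ b)
At a=0, b=0, c=0: circuit gives 0, formula gives 0.
At a=0, b=0, c=1: circuit gives 1, formula gives 1.
Agrees on all 8 inputs.

Yes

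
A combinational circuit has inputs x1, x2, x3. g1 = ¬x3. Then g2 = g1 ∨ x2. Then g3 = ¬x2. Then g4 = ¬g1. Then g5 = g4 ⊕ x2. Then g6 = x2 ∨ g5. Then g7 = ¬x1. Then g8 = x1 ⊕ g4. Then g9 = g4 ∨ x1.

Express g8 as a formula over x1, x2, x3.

x1 ⊕ ¬¬x3

g1 = ¬x3
g4 = ¬g1 = ¬¬x3
g8 = x1 ⊕ g4 = x1 ⊕ ¬¬x3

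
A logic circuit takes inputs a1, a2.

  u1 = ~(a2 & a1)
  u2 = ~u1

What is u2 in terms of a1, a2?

~(~(a2 & a1))

u1 = ~(a2 & a1)
u2 = ~u1 = ~(~(a2 & a1))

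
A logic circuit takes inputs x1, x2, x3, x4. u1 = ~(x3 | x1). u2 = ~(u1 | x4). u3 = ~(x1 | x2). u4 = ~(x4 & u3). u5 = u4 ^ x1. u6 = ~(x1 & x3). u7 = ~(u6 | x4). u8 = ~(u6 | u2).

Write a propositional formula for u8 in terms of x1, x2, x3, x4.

~((~(x1 & x3)) | (~((~(x3 | x1)) | x4)))

u1 = ~(x3 | x1)
u2 = ~(u1 | x4) = ~((~(x3 | x1)) | x4)
u6 = ~(x1 & x3)
u8 = ~(u6 | u2) = ~((~(x1 & x3)) | (~((~(x3 | x1)) | x4)))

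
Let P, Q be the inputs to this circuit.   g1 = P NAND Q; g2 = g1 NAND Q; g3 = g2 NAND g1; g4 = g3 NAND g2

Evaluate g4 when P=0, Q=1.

1

g1 = 0 NAND 1 = 1
g2 = 1 NAND 1 = 0
g3 = 0 NAND 1 = 1
g4 = 1 NAND 0 = 1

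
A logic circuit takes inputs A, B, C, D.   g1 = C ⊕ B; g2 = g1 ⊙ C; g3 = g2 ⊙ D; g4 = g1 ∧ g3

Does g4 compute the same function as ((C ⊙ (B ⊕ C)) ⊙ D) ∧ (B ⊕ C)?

Yes

g1 = C ⊕ B
g2 = g1 ⊙ C = (C ⊕ B) ⊙ C
g3 = g2 ⊙ D = ((C ⊕ B) ⊙ C) ⊙ D
g4 = g1 ∧ g3 = (C ⊕ B) ∧ (((C ⊕ B) ⊙ C) ⊙ D)
At A=0, B=0, C=0, D=0: circuit gives 0, formula gives 0.
At A=0, B=0, C=1, D=1: circuit gives 1, formula gives 1.
Agrees on all 16 inputs.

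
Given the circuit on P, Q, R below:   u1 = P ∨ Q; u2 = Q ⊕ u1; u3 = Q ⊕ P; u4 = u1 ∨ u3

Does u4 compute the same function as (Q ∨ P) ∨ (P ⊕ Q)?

u1 = P ∨ Q
u3 = Q ⊕ P
u4 = u1 ∨ u3 = (P ∨ Q) ∨ (Q ⊕ P)
At P=0, Q=0, R=0: circuit gives 0, formula gives 0.
At P=0, Q=1, R=0: circuit gives 1, formula gives 1.
Agrees on all 8 inputs.

Yes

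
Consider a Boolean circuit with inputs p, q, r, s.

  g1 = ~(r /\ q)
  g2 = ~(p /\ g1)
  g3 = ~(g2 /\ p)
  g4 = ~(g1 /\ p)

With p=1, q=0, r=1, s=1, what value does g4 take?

0

g1 = ~(1 /\ 0) = 1
g4 = ~(1 /\ 1) = 0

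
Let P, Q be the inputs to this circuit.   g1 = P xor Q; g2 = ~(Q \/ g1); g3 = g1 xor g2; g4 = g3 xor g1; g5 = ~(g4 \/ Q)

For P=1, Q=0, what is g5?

1

g1 = 1 xor 0 = 1
g2 = ~(0 \/ 1) = 0
g3 = 1 xor 0 = 1
g4 = 1 xor 1 = 0
g5 = ~(0 \/ 0) = 1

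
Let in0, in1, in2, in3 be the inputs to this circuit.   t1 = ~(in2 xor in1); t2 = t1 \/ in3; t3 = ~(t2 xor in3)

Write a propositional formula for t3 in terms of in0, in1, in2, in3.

~(((~(in2 xor in1)) \/ in3) xor in3)

t1 = ~(in2 xor in1)
t2 = t1 \/ in3 = (~(in2 xor in1)) \/ in3
t3 = ~(t2 xor in3) = ~(((~(in2 xor in1)) \/ in3) xor in3)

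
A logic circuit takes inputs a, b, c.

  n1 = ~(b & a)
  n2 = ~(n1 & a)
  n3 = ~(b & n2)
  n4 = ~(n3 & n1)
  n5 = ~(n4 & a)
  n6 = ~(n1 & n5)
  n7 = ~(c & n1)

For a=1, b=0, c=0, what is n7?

1

n1 = ~(0 & 1) = 1
n7 = ~(0 & 1) = 1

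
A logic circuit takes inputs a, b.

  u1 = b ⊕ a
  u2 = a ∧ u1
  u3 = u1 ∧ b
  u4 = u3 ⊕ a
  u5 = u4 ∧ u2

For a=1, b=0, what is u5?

1

u1 = 0 ⊕ 1 = 1
u2 = 1 ∧ 1 = 1
u3 = 1 ∧ 0 = 0
u4 = 0 ⊕ 1 = 1
u5 = 1 ∧ 1 = 1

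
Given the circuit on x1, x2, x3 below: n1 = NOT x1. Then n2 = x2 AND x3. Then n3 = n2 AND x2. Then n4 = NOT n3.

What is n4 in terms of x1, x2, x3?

NOT ((x2 AND x3) AND x2)

n2 = x2 AND x3
n3 = n2 AND x2 = (x2 AND x3) AND x2
n4 = NOT n3 = NOT ((x2 AND x3) AND x2)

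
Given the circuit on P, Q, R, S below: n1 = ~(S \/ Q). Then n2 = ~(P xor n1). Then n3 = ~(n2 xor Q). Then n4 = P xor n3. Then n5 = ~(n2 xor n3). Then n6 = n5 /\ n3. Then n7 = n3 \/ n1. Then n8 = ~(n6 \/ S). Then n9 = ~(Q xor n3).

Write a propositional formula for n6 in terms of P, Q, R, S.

(~((~(P xor (~(S \/ Q)))) xor (~((~(P xor (~(S \/ Q)))) xor Q)))) /\ (~((~(P xor (~(S \/ Q)))) xor Q))

n1 = ~(S \/ Q)
n2 = ~(P xor n1) = ~(P xor (~(S \/ Q)))
n3 = ~(n2 xor Q) = ~((~(P xor (~(S \/ Q)))) xor Q)
n5 = ~(n2 xor n3) = ~((~(P xor (~(S \/ Q)))) xor (~((~(P xor (~(S \/ Q)))) xor Q)))
n6 = n5 /\ n3 = (~((~(P xor (~(S \/ Q)))) xor (~((~(P xor (~(S \/ Q)))) xor Q)))) /\ (~((~(P xor (~(S \/ Q)))) xor Q))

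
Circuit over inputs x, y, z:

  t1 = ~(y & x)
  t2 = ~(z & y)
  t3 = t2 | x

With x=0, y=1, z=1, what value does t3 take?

t2 = ~(1 & 1) = 0
t3 = 0 | 0 = 0

0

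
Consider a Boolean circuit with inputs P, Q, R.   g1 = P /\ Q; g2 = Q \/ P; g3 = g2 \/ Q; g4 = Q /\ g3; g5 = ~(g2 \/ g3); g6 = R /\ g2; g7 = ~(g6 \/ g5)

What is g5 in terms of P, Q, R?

g2 = Q \/ P
g3 = g2 \/ Q = (Q \/ P) \/ Q
g5 = ~(g2 \/ g3) = ~((Q \/ P) \/ ((Q \/ P) \/ Q))

~((Q \/ P) \/ ((Q \/ P) \/ Q))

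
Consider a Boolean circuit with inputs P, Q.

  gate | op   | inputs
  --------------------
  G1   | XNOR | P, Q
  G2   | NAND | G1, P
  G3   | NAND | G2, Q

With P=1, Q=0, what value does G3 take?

G1 = 1 XNOR 0 = 0
G2 = 0 NAND 1 = 1
G3 = 1 NAND 0 = 1

1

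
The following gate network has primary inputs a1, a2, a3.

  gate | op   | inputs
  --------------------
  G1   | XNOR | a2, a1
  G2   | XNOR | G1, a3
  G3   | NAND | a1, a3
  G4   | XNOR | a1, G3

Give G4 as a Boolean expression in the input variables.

G3 = a1 NAND a3
G4 = a1 XNOR G3 = a1 XNOR (a1 NAND a3)

a1 XNOR (a1 NAND a3)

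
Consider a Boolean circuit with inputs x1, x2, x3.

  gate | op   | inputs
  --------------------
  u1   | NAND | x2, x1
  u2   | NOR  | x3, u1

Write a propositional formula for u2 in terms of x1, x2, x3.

x3 NOR (x2 NAND x1)

u1 = x2 NAND x1
u2 = x3 NOR u1 = x3 NOR (x2 NAND x1)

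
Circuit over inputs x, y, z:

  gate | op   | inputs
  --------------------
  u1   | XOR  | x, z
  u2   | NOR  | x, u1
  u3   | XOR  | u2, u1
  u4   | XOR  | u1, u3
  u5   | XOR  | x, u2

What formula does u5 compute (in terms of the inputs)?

x XOR (x NOR (x XOR z))

u1 = x XOR z
u2 = x NOR u1 = x NOR (x XOR z)
u5 = x XOR u2 = x XOR (x NOR (x XOR z))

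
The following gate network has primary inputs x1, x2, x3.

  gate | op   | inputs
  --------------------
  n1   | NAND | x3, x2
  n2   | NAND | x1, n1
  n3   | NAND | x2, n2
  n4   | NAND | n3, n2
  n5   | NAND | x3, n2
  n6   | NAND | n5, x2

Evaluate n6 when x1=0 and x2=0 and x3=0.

n1 = 0 NAND 0 = 1
n2 = 0 NAND 1 = 1
n5 = 0 NAND 1 = 1
n6 = 1 NAND 0 = 1

1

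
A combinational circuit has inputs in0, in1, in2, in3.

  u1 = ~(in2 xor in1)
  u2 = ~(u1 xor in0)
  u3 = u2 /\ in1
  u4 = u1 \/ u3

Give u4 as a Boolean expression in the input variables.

u1 = ~(in2 xor in1)
u2 = ~(u1 xor in0) = ~((~(in2 xor in1)) xor in0)
u3 = u2 /\ in1 = (~((~(in2 xor in1)) xor in0)) /\ in1
u4 = u1 \/ u3 = (~(in2 xor in1)) \/ ((~((~(in2 xor in1)) xor in0)) /\ in1)

(~(in2 xor in1)) \/ ((~((~(in2 xor in1)) xor in0)) /\ in1)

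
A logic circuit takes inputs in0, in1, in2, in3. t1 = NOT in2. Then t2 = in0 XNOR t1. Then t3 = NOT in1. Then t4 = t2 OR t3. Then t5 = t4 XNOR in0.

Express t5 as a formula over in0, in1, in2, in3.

t1 = NOT in2
t2 = in0 XNOR t1 = in0 XNOR NOT in2
t3 = NOT in1
t4 = t2 OR t3 = (in0 XNOR NOT in2) OR NOT in1
t5 = t4 XNOR in0 = ((in0 XNOR NOT in2) OR NOT in1) XNOR in0

((in0 XNOR NOT in2) OR NOT in1) XNOR in0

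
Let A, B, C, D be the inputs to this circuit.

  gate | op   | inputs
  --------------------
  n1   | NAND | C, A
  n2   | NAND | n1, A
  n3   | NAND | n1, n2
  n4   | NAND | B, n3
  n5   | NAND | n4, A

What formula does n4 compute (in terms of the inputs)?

B NAND ((C NAND A) NAND ((C NAND A) NAND A))

n1 = C NAND A
n2 = n1 NAND A = (C NAND A) NAND A
n3 = n1 NAND n2 = (C NAND A) NAND ((C NAND A) NAND A)
n4 = B NAND n3 = B NAND ((C NAND A) NAND ((C NAND A) NAND A))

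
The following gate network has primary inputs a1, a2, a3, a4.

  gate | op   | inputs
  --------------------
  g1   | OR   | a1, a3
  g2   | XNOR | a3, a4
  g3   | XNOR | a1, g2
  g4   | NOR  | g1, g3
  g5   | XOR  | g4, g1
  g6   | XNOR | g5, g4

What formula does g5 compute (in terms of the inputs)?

((a1 OR a3) NOR (a1 XNOR (a3 XNOR a4))) XOR (a1 OR a3)

g1 = a1 OR a3
g2 = a3 XNOR a4
g3 = a1 XNOR g2 = a1 XNOR (a3 XNOR a4)
g4 = g1 NOR g3 = (a1 OR a3) NOR (a1 XNOR (a3 XNOR a4))
g5 = g4 XOR g1 = ((a1 OR a3) NOR (a1 XNOR (a3 XNOR a4))) XOR (a1 OR a3)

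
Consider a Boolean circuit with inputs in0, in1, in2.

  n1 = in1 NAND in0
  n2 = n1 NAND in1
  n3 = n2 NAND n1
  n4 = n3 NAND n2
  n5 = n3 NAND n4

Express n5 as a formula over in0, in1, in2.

(((in1 NAND in0) NAND in1) NAND (in1 NAND in0)) NAND ((((in1 NAND in0) NAND in1) NAND (in1 NAND in0)) NAND ((in1 NAND in0) NAND in1))

n1 = in1 NAND in0
n2 = n1 NAND in1 = (in1 NAND in0) NAND in1
n3 = n2 NAND n1 = ((in1 NAND in0) NAND in1) NAND (in1 NAND in0)
n4 = n3 NAND n2 = (((in1 NAND in0) NAND in1) NAND (in1 NAND in0)) NAND ((in1 NAND in0) NAND in1)
n5 = n3 NAND n4 = (((in1 NAND in0) NAND in1) NAND (in1 NAND in0)) NAND ((((in1 NAND in0) NAND in1) NAND (in1 NAND in0)) NAND ((in1 NAND in0) NAND in1))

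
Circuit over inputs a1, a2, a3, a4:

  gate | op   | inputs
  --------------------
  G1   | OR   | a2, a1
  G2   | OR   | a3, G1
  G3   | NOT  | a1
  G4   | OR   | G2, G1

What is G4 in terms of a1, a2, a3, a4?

G1 = a2 OR a1
G2 = a3 OR G1 = a3 OR (a2 OR a1)
G4 = G2 OR G1 = (a3 OR (a2 OR a1)) OR (a2 OR a1)

(a3 OR (a2 OR a1)) OR (a2 OR a1)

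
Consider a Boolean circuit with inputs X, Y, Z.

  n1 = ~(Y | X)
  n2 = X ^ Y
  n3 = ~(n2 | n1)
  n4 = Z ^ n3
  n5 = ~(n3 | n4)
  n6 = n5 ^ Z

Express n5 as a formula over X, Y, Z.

~((~((X ^ Y) | (~(Y | X)))) | (Z ^ (~((X ^ Y) | (~(Y | X))))))

n1 = ~(Y | X)
n2 = X ^ Y
n3 = ~(n2 | n1) = ~((X ^ Y) | (~(Y | X)))
n4 = Z ^ n3 = Z ^ (~((X ^ Y) | (~(Y | X))))
n5 = ~(n3 | n4) = ~((~((X ^ Y) | (~(Y | X)))) | (Z ^ (~((X ^ Y) | (~(Y | X))))))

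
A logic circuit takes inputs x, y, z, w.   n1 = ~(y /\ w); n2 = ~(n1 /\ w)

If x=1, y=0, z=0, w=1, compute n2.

0

n1 = ~(0 /\ 1) = 1
n2 = ~(1 /\ 1) = 0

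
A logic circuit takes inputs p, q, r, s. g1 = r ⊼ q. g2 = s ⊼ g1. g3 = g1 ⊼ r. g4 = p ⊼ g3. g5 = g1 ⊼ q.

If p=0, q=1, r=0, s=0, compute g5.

0

g1 = 0 ⊼ 1 = 1
g5 = 1 ⊼ 1 = 0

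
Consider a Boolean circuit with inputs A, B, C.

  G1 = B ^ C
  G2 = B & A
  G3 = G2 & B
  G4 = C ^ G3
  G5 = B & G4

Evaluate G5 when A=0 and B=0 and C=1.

G2 = 0 & 0 = 0
G3 = 0 & 0 = 0
G4 = 1 ^ 0 = 1
G5 = 0 & 1 = 0

0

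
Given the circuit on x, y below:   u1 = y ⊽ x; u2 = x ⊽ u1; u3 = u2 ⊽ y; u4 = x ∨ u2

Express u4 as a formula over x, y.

u1 = y ⊽ x
u2 = x ⊽ u1 = x ⊽ (y ⊽ x)
u4 = x ∨ u2 = x ∨ (x ⊽ (y ⊽ x))

x ∨ (x ⊽ (y ⊽ x))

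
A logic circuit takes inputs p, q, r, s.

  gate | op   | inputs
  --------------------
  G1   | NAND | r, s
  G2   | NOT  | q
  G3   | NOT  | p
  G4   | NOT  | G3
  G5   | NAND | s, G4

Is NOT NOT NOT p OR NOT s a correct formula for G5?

Yes

G3 = NOT p
G4 = NOT G3 = NOT NOT p
G5 = s NAND G4 = s NAND NOT NOT p
At p=1, q=0, r=0, s=1: circuit gives 0, formula gives 0.
At p=0, q=0, r=0, s=0: circuit gives 1, formula gives 1.
Agrees on all 16 inputs.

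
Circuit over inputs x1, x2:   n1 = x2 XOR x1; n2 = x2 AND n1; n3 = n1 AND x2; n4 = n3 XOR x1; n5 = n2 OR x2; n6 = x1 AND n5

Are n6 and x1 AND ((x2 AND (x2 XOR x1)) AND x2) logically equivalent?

n1 = x2 XOR x1
n2 = x2 AND n1 = x2 AND (x2 XOR x1)
n5 = n2 OR x2 = (x2 AND (x2 XOR x1)) OR x2
n6 = x1 AND n5 = x1 AND ((x2 AND (x2 XOR x1)) OR x2)
At x1=1, x2=1: circuit gives 1, formula gives 0.

No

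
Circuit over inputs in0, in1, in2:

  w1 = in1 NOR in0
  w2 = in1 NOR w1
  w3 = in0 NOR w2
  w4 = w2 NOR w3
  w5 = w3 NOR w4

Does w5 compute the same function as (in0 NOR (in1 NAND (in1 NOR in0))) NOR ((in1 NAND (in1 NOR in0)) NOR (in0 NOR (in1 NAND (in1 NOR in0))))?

w1 = in1 NOR in0
w2 = in1 NOR w1 = in1 NOR (in1 NOR in0)
w3 = in0 NOR w2 = in0 NOR (in1 NOR (in1 NOR in0))
w4 = w2 NOR w3 = (in1 NOR (in1 NOR in0)) NOR (in0 NOR (in1 NOR (in1 NOR in0)))
w5 = w3 NOR w4 = (in0 NOR (in1 NOR (in1 NOR in0))) NOR ((in1 NOR (in1 NOR in0)) NOR (in0 NOR (in1 NOR (in1 NOR in0))))
At in0=0, in1=0, in2=0: circuit gives 0, formula gives 1.

No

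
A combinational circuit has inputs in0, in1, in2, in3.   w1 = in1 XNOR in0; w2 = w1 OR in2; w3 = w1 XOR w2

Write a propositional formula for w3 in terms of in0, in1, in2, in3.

(in1 XNOR in0) XOR ((in1 XNOR in0) OR in2)

w1 = in1 XNOR in0
w2 = w1 OR in2 = (in1 XNOR in0) OR in2
w3 = w1 XOR w2 = (in1 XNOR in0) XOR ((in1 XNOR in0) OR in2)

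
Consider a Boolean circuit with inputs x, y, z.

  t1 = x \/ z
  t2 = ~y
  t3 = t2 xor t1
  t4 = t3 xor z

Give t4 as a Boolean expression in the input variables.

t1 = x \/ z
t2 = ~y
t3 = t2 xor t1 = ~y xor (x \/ z)
t4 = t3 xor z = (~y xor (x \/ z)) xor z

(~y xor (x \/ z)) xor z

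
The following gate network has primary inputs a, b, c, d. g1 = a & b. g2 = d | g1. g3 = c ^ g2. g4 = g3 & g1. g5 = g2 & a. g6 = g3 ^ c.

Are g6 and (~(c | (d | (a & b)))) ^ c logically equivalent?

No

g1 = a & b
g2 = d | g1 = d | (a & b)
g3 = c ^ g2 = c ^ (d | (a & b))
g6 = g3 ^ c = (c ^ (d | (a & b))) ^ c
At a=0, b=0, c=0, d=0: circuit gives 0, formula gives 1.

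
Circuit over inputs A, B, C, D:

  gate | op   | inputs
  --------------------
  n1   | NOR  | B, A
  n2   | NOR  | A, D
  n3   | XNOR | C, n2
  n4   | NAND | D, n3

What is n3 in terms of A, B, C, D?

n2 = A NOR D
n3 = C XNOR n2 = C XNOR (A NOR D)

C XNOR (A NOR D)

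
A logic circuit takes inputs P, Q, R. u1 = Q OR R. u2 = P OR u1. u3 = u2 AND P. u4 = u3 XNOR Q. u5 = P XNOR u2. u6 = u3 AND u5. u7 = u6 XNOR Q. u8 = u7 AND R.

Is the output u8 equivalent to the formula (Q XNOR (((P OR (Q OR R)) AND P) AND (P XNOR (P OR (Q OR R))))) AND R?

Yes

u1 = Q OR R
u2 = P OR u1 = P OR (Q OR R)
u3 = u2 AND P = (P OR (Q OR R)) AND P
u5 = P XNOR u2 = P XNOR (P OR (Q OR R))
u6 = u3 AND u5 = ((P OR (Q OR R)) AND P) AND (P XNOR (P OR (Q OR R)))
u7 = u6 XNOR Q = (((P OR (Q OR R)) AND P) AND (P XNOR (P OR (Q OR R)))) XNOR Q
u8 = u7 AND R = ((((P OR (Q OR R)) AND P) AND (P XNOR (P OR (Q OR R)))) XNOR Q) AND R
At P=0, Q=0, R=0: circuit gives 0, formula gives 0.
At P=0, Q=0, R=1: circuit gives 1, formula gives 1.
Agrees on all 8 inputs.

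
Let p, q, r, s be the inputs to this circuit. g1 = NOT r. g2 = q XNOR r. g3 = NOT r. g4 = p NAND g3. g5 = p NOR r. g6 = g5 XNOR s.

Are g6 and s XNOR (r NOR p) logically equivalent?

Yes

g5 = p NOR r
g6 = g5 XNOR s = (p NOR r) XNOR s
At p=0, q=0, r=0, s=0: circuit gives 0, formula gives 0.
At p=0, q=0, r=0, s=1: circuit gives 1, formula gives 1.
Agrees on all 16 inputs.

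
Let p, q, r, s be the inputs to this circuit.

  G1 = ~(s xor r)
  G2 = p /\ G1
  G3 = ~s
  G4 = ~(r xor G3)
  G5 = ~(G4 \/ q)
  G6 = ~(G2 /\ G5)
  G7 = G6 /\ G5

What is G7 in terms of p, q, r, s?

G1 = ~(s xor r)
G2 = p /\ G1 = p /\ (~(s xor r))
G3 = ~s
G4 = ~(r xor G3) = ~(r xor ~s)
G5 = ~(G4 \/ q) = ~((~(r xor ~s)) \/ q)
G6 = ~(G2 /\ G5) = ~((p /\ (~(s xor r))) /\ (~((~(r xor ~s)) \/ q)))
G7 = G6 /\ G5 = (~((p /\ (~(s xor r))) /\ (~((~(r xor ~s)) \/ q)))) /\ (~((~(r xor ~s)) \/ q))

(~((p /\ (~(s xor r))) /\ (~((~(r xor ~s)) \/ q)))) /\ (~((~(r xor ~s)) \/ q))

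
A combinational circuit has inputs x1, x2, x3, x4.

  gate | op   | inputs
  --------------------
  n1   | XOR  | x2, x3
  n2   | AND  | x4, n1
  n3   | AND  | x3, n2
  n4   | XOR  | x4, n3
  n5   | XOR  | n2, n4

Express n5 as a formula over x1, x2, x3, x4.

(x4 AND (x2 XOR x3)) XOR (x4 XOR (x3 AND (x4 AND (x2 XOR x3))))

n1 = x2 XOR x3
n2 = x4 AND n1 = x4 AND (x2 XOR x3)
n3 = x3 AND n2 = x3 AND (x4 AND (x2 XOR x3))
n4 = x4 XOR n3 = x4 XOR (x3 AND (x4 AND (x2 XOR x3)))
n5 = n2 XOR n4 = (x4 AND (x2 XOR x3)) XOR (x4 XOR (x3 AND (x4 AND (x2 XOR x3))))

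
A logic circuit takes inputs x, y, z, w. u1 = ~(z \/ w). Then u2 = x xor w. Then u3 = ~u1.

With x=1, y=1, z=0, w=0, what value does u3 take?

u1 = ~(0 \/ 0) = 1
u3 = ~1 = 0

0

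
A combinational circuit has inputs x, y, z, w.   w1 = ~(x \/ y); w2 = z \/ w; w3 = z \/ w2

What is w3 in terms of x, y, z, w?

w2 = z \/ w
w3 = z \/ w2 = z \/ (z \/ w)

z \/ (z \/ w)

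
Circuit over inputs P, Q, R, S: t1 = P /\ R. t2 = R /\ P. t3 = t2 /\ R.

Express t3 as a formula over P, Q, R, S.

(R /\ P) /\ R

t2 = R /\ P
t3 = t2 /\ R = (R /\ P) /\ R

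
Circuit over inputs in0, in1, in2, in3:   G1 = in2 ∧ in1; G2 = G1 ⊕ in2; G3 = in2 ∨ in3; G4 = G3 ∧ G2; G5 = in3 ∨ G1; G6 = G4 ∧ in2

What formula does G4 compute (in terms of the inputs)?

(in2 ∨ in3) ∧ ((in2 ∧ in1) ⊕ in2)

G1 = in2 ∧ in1
G2 = G1 ⊕ in2 = (in2 ∧ in1) ⊕ in2
G3 = in2 ∨ in3
G4 = G3 ∧ G2 = (in2 ∨ in3) ∧ ((in2 ∧ in1) ⊕ in2)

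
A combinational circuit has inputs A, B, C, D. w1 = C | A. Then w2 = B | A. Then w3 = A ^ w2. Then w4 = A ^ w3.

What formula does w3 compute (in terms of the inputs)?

w2 = B | A
w3 = A ^ w2 = A ^ (B | A)

A ^ (B | A)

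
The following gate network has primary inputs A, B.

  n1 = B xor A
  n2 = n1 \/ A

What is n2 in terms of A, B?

(B xor A) \/ A

n1 = B xor A
n2 = n1 \/ A = (B xor A) \/ A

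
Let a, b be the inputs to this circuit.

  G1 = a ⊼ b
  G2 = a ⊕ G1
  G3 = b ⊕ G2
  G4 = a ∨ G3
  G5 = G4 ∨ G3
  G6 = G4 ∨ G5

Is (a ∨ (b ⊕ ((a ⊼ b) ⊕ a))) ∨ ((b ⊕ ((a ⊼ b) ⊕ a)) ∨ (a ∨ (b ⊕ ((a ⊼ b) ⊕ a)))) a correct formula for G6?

G1 = a ⊼ b
G2 = a ⊕ G1 = a ⊕ (a ⊼ b)
G3 = b ⊕ G2 = b ⊕ (a ⊕ (a ⊼ b))
G4 = a ∨ G3 = a ∨ (b ⊕ (a ⊕ (a ⊼ b)))
G5 = G4 ∨ G3 = (a ∨ (b ⊕ (a ⊕ (a ⊼ b)))) ∨ (b ⊕ (a ⊕ (a ⊼ b)))
G6 = G4 ∨ G5 = (a ∨ (b ⊕ (a ⊕ (a ⊼ b)))) ∨ ((a ∨ (b ⊕ (a ⊕ (a ⊼ b)))) ∨ (b ⊕ (a ⊕ (a ⊼ b))))
At a=0, b=1: circuit gives 0, formula gives 0.
At a=0, b=0: circuit gives 1, formula gives 1.
Agrees on all 4 inputs.

Yes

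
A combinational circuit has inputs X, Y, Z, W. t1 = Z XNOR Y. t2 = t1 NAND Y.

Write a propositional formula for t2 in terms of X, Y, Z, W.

(Z XNOR Y) NAND Y

t1 = Z XNOR Y
t2 = t1 NAND Y = (Z XNOR Y) NAND Y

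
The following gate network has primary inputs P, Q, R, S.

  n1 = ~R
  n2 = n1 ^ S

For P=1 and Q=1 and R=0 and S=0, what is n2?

1

n1 = ~0 = 1
n2 = 1 ^ 0 = 1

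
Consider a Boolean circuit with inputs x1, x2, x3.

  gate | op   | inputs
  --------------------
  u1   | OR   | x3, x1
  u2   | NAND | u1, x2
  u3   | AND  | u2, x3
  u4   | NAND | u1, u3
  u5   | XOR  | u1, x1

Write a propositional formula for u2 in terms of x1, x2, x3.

u1 = x3 OR x1
u2 = u1 NAND x2 = (x3 OR x1) NAND x2

(x3 OR x1) NAND x2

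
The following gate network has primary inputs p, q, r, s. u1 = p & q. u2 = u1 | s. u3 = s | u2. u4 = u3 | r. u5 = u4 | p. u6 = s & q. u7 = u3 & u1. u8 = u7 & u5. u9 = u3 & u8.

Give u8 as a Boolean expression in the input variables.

u1 = p & q
u2 = u1 | s = (p & q) | s
u3 = s | u2 = s | ((p & q) | s)
u4 = u3 | r = (s | ((p & q) | s)) | r
u5 = u4 | p = ((s | ((p & q) | s)) | r) | p
u7 = u3 & u1 = (s | ((p & q) | s)) & (p & q)
u8 = u7 & u5 = ((s | ((p & q) | s)) & (p & q)) & (((s | ((p & q) | s)) | r) | p)

((s | ((p & q) | s)) & (p & q)) & (((s | ((p & q) | s)) | r) | p)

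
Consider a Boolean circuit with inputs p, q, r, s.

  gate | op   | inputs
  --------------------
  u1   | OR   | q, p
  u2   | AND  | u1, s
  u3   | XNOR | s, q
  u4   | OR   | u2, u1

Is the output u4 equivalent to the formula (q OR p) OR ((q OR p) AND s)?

Yes

u1 = q OR p
u2 = u1 AND s = (q OR p) AND s
u4 = u2 OR u1 = ((q OR p) AND s) OR (q OR p)
At p=0, q=0, r=0, s=0: circuit gives 0, formula gives 0.
At p=0, q=1, r=0, s=0: circuit gives 1, formula gives 1.
Agrees on all 16 inputs.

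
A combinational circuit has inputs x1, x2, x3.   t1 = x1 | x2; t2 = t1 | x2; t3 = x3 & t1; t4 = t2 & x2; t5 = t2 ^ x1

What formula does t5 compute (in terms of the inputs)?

t1 = x1 | x2
t2 = t1 | x2 = (x1 | x2) | x2
t5 = t2 ^ x1 = ((x1 | x2) | x2) ^ x1

((x1 | x2) | x2) ^ x1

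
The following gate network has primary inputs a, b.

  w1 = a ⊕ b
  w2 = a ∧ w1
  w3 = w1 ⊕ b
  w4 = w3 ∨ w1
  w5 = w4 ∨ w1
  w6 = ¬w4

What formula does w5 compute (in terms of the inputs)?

(((a ⊕ b) ⊕ b) ∨ (a ⊕ b)) ∨ (a ⊕ b)

w1 = a ⊕ b
w3 = w1 ⊕ b = (a ⊕ b) ⊕ b
w4 = w3 ∨ w1 = ((a ⊕ b) ⊕ b) ∨ (a ⊕ b)
w5 = w4 ∨ w1 = (((a ⊕ b) ⊕ b) ∨ (a ⊕ b)) ∨ (a ⊕ b)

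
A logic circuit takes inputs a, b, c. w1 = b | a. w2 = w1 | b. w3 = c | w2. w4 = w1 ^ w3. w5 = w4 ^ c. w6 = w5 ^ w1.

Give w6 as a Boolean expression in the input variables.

(((b | a) ^ (c | ((b | a) | b))) ^ c) ^ (b | a)

w1 = b | a
w2 = w1 | b = (b | a) | b
w3 = c | w2 = c | ((b | a) | b)
w4 = w1 ^ w3 = (b | a) ^ (c | ((b | a) | b))
w5 = w4 ^ c = ((b | a) ^ (c | ((b | a) | b))) ^ c
w6 = w5 ^ w1 = (((b | a) ^ (c | ((b | a) | b))) ^ c) ^ (b | a)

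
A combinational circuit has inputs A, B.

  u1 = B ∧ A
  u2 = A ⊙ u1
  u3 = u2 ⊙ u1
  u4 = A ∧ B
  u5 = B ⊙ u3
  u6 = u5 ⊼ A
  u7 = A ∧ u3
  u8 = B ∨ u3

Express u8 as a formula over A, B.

B ∨ ((A ⊙ (B ∧ A)) ⊙ (B ∧ A))

u1 = B ∧ A
u2 = A ⊙ u1 = A ⊙ (B ∧ A)
u3 = u2 ⊙ u1 = (A ⊙ (B ∧ A)) ⊙ (B ∧ A)
u8 = B ∨ u3 = B ∨ ((A ⊙ (B ∧ A)) ⊙ (B ∧ A))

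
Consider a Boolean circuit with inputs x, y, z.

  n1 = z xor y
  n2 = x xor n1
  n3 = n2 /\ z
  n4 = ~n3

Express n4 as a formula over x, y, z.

n1 = z xor y
n2 = x xor n1 = x xor (z xor y)
n3 = n2 /\ z = (x xor (z xor y)) /\ z
n4 = ~n3 = ~((x xor (z xor y)) /\ z)

~((x xor (z xor y)) /\ z)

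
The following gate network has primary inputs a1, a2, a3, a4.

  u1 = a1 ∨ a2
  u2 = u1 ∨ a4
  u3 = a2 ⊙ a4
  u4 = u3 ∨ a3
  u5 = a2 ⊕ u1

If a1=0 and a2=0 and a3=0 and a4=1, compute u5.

u1 = 0 ∨ 0 = 0
u5 = 0 ⊕ 0 = 0

0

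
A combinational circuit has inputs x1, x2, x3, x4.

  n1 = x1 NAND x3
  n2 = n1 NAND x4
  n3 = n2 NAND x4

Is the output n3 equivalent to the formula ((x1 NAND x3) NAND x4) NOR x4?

No

n1 = x1 NAND x3
n2 = n1 NAND x4 = (x1 NAND x3) NAND x4
n3 = n2 NAND x4 = ((x1 NAND x3) NAND x4) NAND x4
At x1=0, x2=0, x3=0, x4=0: circuit gives 1, formula gives 0.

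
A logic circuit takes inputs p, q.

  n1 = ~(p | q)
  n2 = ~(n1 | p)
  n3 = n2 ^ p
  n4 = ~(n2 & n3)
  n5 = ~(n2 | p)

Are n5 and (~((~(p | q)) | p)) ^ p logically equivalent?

No

n1 = ~(p | q)
n2 = ~(n1 | p) = ~((~(p | q)) | p)
n5 = ~(n2 | p) = ~((~((~(p | q)) | p)) | p)
At p=0, q=0: circuit gives 1, formula gives 0.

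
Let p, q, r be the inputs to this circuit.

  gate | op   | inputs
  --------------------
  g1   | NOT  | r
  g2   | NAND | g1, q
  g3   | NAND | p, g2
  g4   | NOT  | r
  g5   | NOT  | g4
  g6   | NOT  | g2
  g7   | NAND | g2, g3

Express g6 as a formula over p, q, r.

g1 = NOT r
g2 = g1 NAND q = NOT r NAND q
g6 = NOT g2 = NOT (NOT r NAND q)

NOT (NOT r NAND q)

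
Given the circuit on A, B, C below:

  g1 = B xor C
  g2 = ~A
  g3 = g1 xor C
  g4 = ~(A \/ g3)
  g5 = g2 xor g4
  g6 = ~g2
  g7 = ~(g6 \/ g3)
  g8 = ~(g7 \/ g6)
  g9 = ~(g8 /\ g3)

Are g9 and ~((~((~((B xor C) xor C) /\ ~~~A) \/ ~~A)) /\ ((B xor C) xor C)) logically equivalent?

g1 = B xor C
g2 = ~A
g3 = g1 xor C = (B xor C) xor C
g6 = ~g2 = ~~A
g7 = ~(g6 \/ g3) = ~(~~A \/ ((B xor C) xor C))
g8 = ~(g7 \/ g6) = ~((~(~~A \/ ((B xor C) xor C))) \/ ~~A)
g9 = ~(g8 /\ g3) = ~((~((~(~~A \/ ((B xor C) xor C))) \/ ~~A)) /\ ((B xor C) xor C))
At A=0, B=1, C=0: circuit gives 0, formula gives 0.
At A=0, B=0, C=0: circuit gives 1, formula gives 1.
Agrees on all 8 inputs.

Yes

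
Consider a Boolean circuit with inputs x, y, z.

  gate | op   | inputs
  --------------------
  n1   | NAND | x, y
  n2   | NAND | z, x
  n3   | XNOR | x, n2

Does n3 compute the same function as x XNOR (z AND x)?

No

n2 = z NAND x
n3 = x XNOR n2 = x XNOR (z NAND x)
At x=0, y=0, z=0: circuit gives 0, formula gives 1.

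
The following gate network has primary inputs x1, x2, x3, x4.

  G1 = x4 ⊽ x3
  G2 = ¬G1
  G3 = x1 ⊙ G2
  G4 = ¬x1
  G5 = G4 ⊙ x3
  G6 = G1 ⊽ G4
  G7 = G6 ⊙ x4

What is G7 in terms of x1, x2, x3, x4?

((x4 ⊽ x3) ⊽ ¬x1) ⊙ x4

G1 = x4 ⊽ x3
G4 = ¬x1
G6 = G1 ⊽ G4 = (x4 ⊽ x3) ⊽ ¬x1
G7 = G6 ⊙ x4 = ((x4 ⊽ x3) ⊽ ¬x1) ⊙ x4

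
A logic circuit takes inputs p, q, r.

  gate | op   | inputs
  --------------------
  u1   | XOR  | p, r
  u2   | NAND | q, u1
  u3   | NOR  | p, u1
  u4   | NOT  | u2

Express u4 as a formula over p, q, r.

NOT (q NAND (p XOR r))

u1 = p XOR r
u2 = q NAND u1 = q NAND (p XOR r)
u4 = NOT u2 = NOT (q NAND (p XOR r))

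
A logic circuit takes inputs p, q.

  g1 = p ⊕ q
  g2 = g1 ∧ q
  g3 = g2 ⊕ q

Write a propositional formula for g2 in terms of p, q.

g1 = p ⊕ q
g2 = g1 ∧ q = (p ⊕ q) ∧ q

(p ⊕ q) ∧ q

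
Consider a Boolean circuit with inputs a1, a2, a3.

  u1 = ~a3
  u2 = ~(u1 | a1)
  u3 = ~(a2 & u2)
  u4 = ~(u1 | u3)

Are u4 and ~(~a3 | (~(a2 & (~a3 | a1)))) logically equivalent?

u1 = ~a3
u2 = ~(u1 | a1) = ~(~a3 | a1)
u3 = ~(a2 & u2) = ~(a2 & (~(~a3 | a1)))
u4 = ~(u1 | u3) = ~(~a3 | (~(a2 & (~(~a3 | a1)))))
At a1=0, a2=1, a3=1: circuit gives 1, formula gives 0.

No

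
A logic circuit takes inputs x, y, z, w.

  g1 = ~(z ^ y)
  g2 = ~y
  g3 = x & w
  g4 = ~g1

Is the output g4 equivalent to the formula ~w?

No

g1 = ~(z ^ y)
g4 = ~g1 = ~(~(z ^ y))
At x=0, y=0, z=0, w=0: circuit gives 0, formula gives 1.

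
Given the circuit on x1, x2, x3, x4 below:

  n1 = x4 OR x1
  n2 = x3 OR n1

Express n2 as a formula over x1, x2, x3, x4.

n1 = x4 OR x1
n2 = x3 OR n1 = x3 OR (x4 OR x1)

x3 OR (x4 OR x1)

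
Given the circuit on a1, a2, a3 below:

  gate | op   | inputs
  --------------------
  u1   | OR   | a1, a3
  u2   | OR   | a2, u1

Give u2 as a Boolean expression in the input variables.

a2 OR (a1 OR a3)

u1 = a1 OR a3
u2 = a2 OR u1 = a2 OR (a1 OR a3)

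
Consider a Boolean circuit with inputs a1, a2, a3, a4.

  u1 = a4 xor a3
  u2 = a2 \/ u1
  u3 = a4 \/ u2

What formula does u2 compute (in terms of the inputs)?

u1 = a4 xor a3
u2 = a2 \/ u1 = a2 \/ (a4 xor a3)

a2 \/ (a4 xor a3)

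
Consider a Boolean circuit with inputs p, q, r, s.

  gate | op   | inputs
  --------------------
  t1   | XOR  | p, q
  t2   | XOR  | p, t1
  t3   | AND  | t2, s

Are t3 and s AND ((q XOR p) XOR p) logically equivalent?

Yes

t1 = p XOR q
t2 = p XOR t1 = p XOR (p XOR q)
t3 = t2 AND s = (p XOR (p XOR q)) AND s
At p=0, q=0, r=0, s=0: circuit gives 0, formula gives 0.
At p=0, q=1, r=0, s=1: circuit gives 1, formula gives 1.
Agrees on all 16 inputs.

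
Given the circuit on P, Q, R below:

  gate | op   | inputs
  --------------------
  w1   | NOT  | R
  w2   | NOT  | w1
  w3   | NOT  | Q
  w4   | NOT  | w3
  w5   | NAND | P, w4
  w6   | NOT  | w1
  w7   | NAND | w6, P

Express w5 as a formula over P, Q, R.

w3 = NOT Q
w4 = NOT w3 = NOT NOT Q
w5 = P NAND w4 = P NAND NOT NOT Q

P NAND NOT NOT Q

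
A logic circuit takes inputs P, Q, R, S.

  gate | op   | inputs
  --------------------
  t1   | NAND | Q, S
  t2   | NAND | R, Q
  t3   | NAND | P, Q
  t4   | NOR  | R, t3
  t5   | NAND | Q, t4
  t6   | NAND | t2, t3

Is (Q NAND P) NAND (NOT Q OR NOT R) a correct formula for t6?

Yes

t2 = R NAND Q
t3 = P NAND Q
t6 = t2 NAND t3 = (R NAND Q) NAND (P NAND Q)
At P=0, Q=0, R=0, S=0: circuit gives 0, formula gives 0.
At P=0, Q=1, R=1, S=0: circuit gives 1, formula gives 1.
Agrees on all 16 inputs.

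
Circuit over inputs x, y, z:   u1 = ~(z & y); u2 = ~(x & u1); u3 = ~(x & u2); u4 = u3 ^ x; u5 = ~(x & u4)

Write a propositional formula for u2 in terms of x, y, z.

~(x & (~(z & y)))

u1 = ~(z & y)
u2 = ~(x & u1) = ~(x & (~(z & y)))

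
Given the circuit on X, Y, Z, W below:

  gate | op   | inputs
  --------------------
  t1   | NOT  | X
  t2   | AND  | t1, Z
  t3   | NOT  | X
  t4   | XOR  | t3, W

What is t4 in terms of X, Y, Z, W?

NOT X XOR W

t3 = NOT X
t4 = t3 XOR W = NOT X XOR W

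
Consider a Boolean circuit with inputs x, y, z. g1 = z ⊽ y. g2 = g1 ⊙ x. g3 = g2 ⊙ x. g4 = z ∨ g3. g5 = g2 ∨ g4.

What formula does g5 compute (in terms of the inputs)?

((z ⊽ y) ⊙ x) ∨ (z ∨ (((z ⊽ y) ⊙ x) ⊙ x))

g1 = z ⊽ y
g2 = g1 ⊙ x = (z ⊽ y) ⊙ x
g3 = g2 ⊙ x = ((z ⊽ y) ⊙ x) ⊙ x
g4 = z ∨ g3 = z ∨ (((z ⊽ y) ⊙ x) ⊙ x)
g5 = g2 ∨ g4 = ((z ⊽ y) ⊙ x) ∨ (z ∨ (((z ⊽ y) ⊙ x) ⊙ x))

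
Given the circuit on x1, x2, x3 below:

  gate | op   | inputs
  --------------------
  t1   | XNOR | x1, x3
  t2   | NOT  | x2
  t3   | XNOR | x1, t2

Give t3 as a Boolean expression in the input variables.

t2 = NOT x2
t3 = x1 XNOR t2 = x1 XNOR NOT x2

x1 XNOR NOT x2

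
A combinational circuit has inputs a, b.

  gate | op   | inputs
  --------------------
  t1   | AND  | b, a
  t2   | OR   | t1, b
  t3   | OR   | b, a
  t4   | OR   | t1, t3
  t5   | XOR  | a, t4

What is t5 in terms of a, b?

t1 = b AND a
t3 = b OR a
t4 = t1 OR t3 = (b AND a) OR (b OR a)
t5 = a XOR t4 = a XOR ((b AND a) OR (b OR a))

a XOR ((b AND a) OR (b OR a))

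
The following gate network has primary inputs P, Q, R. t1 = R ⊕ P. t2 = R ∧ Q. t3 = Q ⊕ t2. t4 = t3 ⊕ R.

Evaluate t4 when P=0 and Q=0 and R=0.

t2 = 0 ∧ 0 = 0
t3 = 0 ⊕ 0 = 0
t4 = 0 ⊕ 0 = 0

0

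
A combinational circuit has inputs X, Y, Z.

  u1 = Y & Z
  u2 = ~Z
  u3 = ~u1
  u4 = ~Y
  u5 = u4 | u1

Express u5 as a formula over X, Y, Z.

~Y | (Y & Z)

u1 = Y & Z
u4 = ~Y
u5 = u4 | u1 = ~Y | (Y & Z)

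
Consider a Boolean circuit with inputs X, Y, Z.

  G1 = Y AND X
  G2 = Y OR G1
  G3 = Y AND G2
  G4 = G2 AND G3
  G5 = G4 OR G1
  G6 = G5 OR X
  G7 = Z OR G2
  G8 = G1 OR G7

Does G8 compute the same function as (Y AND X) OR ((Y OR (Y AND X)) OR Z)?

G1 = Y AND X
G2 = Y OR G1 = Y OR (Y AND X)
G7 = Z OR G2 = Z OR (Y OR (Y AND X))
G8 = G1 OR G7 = (Y AND X) OR (Z OR (Y OR (Y AND X)))
At X=0, Y=0, Z=0: circuit gives 0, formula gives 0.
At X=0, Y=0, Z=1: circuit gives 1, formula gives 1.
Agrees on all 8 inputs.

Yes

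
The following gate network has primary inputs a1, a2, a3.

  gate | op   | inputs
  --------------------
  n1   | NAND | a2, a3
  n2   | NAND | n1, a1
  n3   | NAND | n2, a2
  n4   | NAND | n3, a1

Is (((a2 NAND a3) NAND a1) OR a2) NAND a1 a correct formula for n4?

n1 = a2 NAND a3
n2 = n1 NAND a1 = (a2 NAND a3) NAND a1
n3 = n2 NAND a2 = ((a2 NAND a3) NAND a1) NAND a2
n4 = n3 NAND a1 = (((a2 NAND a3) NAND a1) NAND a2) NAND a1
At a1=1, a2=0, a3=0: circuit gives 0, formula gives 1.

No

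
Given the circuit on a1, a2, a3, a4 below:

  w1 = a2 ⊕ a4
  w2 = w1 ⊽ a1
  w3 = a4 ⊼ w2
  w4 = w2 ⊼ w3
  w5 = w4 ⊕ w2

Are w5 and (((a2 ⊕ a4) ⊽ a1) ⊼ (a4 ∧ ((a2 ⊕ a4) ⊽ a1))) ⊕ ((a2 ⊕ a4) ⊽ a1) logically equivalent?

w1 = a2 ⊕ a4
w2 = w1 ⊽ a1 = (a2 ⊕ a4) ⊽ a1
w3 = a4 ⊼ w2 = a4 ⊼ ((a2 ⊕ a4) ⊽ a1)
w4 = w2 ⊼ w3 = ((a2 ⊕ a4) ⊽ a1) ⊼ (a4 ⊼ ((a2 ⊕ a4) ⊽ a1))
w5 = w4 ⊕ w2 = (((a2 ⊕ a4) ⊽ a1) ⊼ (a4 ⊼ ((a2 ⊕ a4) ⊽ a1))) ⊕ ((a2 ⊕ a4) ⊽ a1)
At a1=0, a2=0, a3=0, a4=0: circuit gives 1, formula gives 0.

No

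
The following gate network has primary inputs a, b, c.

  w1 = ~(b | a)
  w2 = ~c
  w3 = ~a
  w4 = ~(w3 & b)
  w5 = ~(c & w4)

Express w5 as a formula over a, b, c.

w3 = ~a
w4 = ~(w3 & b) = ~(~a & b)
w5 = ~(c & w4) = ~(c & (~(~a & b)))

~(c & (~(~a & b)))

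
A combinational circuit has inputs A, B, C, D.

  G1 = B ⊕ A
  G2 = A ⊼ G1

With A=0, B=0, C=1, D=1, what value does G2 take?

G1 = 0 ⊕ 0 = 0
G2 = 0 ⊼ 0 = 1

1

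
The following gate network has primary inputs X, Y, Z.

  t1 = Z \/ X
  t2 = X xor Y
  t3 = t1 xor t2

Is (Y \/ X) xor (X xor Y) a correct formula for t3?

No

t1 = Z \/ X
t2 = X xor Y
t3 = t1 xor t2 = (Z \/ X) xor (X xor Y)
At X=0, Y=0, Z=1: circuit gives 1, formula gives 0.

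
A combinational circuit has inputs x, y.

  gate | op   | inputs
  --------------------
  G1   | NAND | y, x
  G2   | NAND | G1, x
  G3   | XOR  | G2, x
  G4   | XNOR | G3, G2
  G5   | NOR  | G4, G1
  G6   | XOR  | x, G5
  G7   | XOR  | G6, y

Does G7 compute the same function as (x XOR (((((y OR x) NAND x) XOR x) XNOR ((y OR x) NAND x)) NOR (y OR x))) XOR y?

No

G1 = y NAND x
G2 = G1 NAND x = (y NAND x) NAND x
G3 = G2 XOR x = ((y NAND x) NAND x) XOR x
G4 = G3 XNOR G2 = (((y NAND x) NAND x) XOR x) XNOR ((y NAND x) NAND x)
G5 = G4 NOR G1 = ((((y NAND x) NAND x) XOR x) XNOR ((y NAND x) NAND x)) NOR (y NAND x)
G6 = x XOR G5 = x XOR (((((y NAND x) NAND x) XOR x) XNOR ((y NAND x) NAND x)) NOR (y NAND x))
G7 = G6 XOR y = (x XOR (((((y NAND x) NAND x) XOR x) XNOR ((y NAND x) NAND x)) NOR (y NAND x))) XOR y
At x=1, y=1: circuit gives 1, formula gives 0.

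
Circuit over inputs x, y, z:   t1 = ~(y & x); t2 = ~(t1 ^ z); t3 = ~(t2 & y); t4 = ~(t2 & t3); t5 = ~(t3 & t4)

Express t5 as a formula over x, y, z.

t1 = ~(y & x)
t2 = ~(t1 ^ z) = ~((~(y & x)) ^ z)
t3 = ~(t2 & y) = ~((~((~(y & x)) ^ z)) & y)
t4 = ~(t2 & t3) = ~((~((~(y & x)) ^ z)) & (~((~((~(y & x)) ^ z)) & y)))
t5 = ~(t3 & t4) = ~((~((~((~(y & x)) ^ z)) & y)) & (~((~((~(y & x)) ^ z)) & (~((~((~(y & x)) ^ z)) & y)))))

~((~((~((~(y & x)) ^ z)) & y)) & (~((~((~(y & x)) ^ z)) & (~((~((~(y & x)) ^ z)) & y)))))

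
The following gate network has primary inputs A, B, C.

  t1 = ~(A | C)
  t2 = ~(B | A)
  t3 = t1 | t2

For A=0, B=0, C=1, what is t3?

t1 = ~(0 | 1) = 0
t2 = ~(0 | 0) = 1
t3 = 0 | 1 = 1

1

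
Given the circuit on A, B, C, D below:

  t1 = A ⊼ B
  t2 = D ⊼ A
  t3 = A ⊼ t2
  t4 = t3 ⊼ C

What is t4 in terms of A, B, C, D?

t2 = D ⊼ A
t3 = A ⊼ t2 = A ⊼ (D ⊼ A)
t4 = t3 ⊼ C = (A ⊼ (D ⊼ A)) ⊼ C

(A ⊼ (D ⊼ A)) ⊼ C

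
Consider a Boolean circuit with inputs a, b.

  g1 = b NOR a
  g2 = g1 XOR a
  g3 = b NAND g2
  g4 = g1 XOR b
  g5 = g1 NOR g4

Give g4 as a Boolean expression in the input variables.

(b NOR a) XOR b

g1 = b NOR a
g4 = g1 XOR b = (b NOR a) XOR b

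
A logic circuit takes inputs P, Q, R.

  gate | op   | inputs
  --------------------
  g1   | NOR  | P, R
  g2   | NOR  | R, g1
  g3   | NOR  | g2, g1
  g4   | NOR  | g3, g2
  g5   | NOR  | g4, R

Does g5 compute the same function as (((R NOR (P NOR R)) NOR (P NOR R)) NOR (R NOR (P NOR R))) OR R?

g1 = P NOR R
g2 = R NOR g1 = R NOR (P NOR R)
g3 = g2 NOR g1 = (R NOR (P NOR R)) NOR (P NOR R)
g4 = g3 NOR g2 = ((R NOR (P NOR R)) NOR (P NOR R)) NOR (R NOR (P NOR R))
g5 = g4 NOR R = (((R NOR (P NOR R)) NOR (P NOR R)) NOR (R NOR (P NOR R))) NOR R
At P=0, Q=0, R=0: circuit gives 0, formula gives 1.

No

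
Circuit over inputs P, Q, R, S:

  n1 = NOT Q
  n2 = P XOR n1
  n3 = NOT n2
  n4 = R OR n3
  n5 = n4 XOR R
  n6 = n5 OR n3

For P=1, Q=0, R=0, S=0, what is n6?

1

n1 = NOT 0 = 1
n2 = 1 XOR 1 = 0
n3 = NOT 0 = 1
n4 = 0 OR 1 = 1
n5 = 1 XOR 0 = 1
n6 = 1 OR 1 = 1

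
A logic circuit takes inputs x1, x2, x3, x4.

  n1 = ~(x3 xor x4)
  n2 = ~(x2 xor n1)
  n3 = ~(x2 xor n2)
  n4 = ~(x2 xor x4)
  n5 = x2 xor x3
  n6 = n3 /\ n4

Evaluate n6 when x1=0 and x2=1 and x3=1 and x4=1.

n1 = ~(1 xor 1) = 1
n2 = ~(1 xor 1) = 1
n3 = ~(1 xor 1) = 1
n4 = ~(1 xor 1) = 1
n6 = 1 /\ 1 = 1

1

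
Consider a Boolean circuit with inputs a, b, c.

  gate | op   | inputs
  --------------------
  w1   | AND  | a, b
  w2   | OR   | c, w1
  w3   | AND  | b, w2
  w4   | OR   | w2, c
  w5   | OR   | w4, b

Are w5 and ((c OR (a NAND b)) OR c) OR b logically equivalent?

w1 = a AND b
w2 = c OR w1 = c OR (a AND b)
w4 = w2 OR c = (c OR (a AND b)) OR c
w5 = w4 OR b = ((c OR (a AND b)) OR c) OR b
At a=0, b=0, c=0: circuit gives 0, formula gives 1.

No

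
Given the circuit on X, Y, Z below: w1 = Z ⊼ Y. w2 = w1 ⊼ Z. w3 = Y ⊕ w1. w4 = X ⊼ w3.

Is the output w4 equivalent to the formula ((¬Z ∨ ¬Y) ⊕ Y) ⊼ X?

w1 = Z ⊼ Y
w3 = Y ⊕ w1 = Y ⊕ (Z ⊼ Y)
w4 = X ⊼ w3 = X ⊼ (Y ⊕ (Z ⊼ Y))
At X=1, Y=0, Z=0: circuit gives 0, formula gives 0.
At X=0, Y=0, Z=0: circuit gives 1, formula gives 1.
Agrees on all 8 inputs.

Yes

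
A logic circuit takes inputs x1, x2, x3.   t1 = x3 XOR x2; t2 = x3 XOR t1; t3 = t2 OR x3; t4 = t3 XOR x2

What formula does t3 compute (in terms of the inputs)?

t1 = x3 XOR x2
t2 = x3 XOR t1 = x3 XOR (x3 XOR x2)
t3 = t2 OR x3 = (x3 XOR (x3 XOR x2)) OR x3

(x3 XOR (x3 XOR x2)) OR x3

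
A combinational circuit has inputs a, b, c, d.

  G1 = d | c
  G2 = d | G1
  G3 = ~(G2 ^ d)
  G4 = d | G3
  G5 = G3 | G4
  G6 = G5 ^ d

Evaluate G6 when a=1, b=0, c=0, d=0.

G1 = 0 | 0 = 0
G2 = 0 | 0 = 0
G3 = ~(0 ^ 0) = 1
G4 = 0 | 1 = 1
G5 = 1 | 1 = 1
G6 = 1 ^ 0 = 1

1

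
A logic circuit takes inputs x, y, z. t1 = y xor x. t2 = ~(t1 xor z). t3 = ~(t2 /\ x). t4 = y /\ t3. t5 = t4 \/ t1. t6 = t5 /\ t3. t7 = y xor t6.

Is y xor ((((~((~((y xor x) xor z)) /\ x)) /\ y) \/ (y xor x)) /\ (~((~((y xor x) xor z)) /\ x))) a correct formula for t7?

Yes

t1 = y xor x
t2 = ~(t1 xor z) = ~((y xor x) xor z)
t3 = ~(t2 /\ x) = ~((~((y xor x) xor z)) /\ x)
t4 = y /\ t3 = y /\ (~((~((y xor x) xor z)) /\ x))
t5 = t4 \/ t1 = (y /\ (~((~((y xor x) xor z)) /\ x))) \/ (y xor x)
t6 = t5 /\ t3 = ((y /\ (~((~((y xor x) xor z)) /\ x))) \/ (y xor x)) /\ (~((~((y xor x) xor z)) /\ x))
t7 = y xor t6 = y xor (((y /\ (~((~((y xor x) xor z)) /\ x))) \/ (y xor x)) /\ (~((~((y xor x) xor z)) /\ x)))
At x=0, y=0, z=0: circuit gives 0, formula gives 0.
At x=1, y=0, z=0: circuit gives 1, formula gives 1.
Agrees on all 8 inputs.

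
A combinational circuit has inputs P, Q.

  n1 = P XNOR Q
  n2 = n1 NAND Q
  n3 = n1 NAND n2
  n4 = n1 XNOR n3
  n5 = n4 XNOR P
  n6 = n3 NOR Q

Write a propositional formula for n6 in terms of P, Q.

((P XNOR Q) NAND ((P XNOR Q) NAND Q)) NOR Q

n1 = P XNOR Q
n2 = n1 NAND Q = (P XNOR Q) NAND Q
n3 = n1 NAND n2 = (P XNOR Q) NAND ((P XNOR Q) NAND Q)
n6 = n3 NOR Q = ((P XNOR Q) NAND ((P XNOR Q) NAND Q)) NOR Q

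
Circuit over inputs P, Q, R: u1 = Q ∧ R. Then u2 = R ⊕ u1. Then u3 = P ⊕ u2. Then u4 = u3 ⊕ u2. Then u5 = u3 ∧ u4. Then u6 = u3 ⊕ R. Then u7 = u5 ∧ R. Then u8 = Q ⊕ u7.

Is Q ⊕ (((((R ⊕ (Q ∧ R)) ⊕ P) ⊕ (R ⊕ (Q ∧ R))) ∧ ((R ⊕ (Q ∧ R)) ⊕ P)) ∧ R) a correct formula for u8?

u1 = Q ∧ R
u2 = R ⊕ u1 = R ⊕ (Q ∧ R)
u3 = P ⊕ u2 = P ⊕ (R ⊕ (Q ∧ R))
u4 = u3 ⊕ u2 = (P ⊕ (R ⊕ (Q ∧ R))) ⊕ (R ⊕ (Q ∧ R))
u5 = u3 ∧ u4 = (P ⊕ (R ⊕ (Q ∧ R))) ∧ ((P ⊕ (R ⊕ (Q ∧ R))) ⊕ (R ⊕ (Q ∧ R)))
u7 = u5 ∧ R = ((P ⊕ (R ⊕ (Q ∧ R))) ∧ ((P ⊕ (R ⊕ (Q ∧ R))) ⊕ (R ⊕ (Q ∧ R)))) ∧ R
u8 = Q ⊕ u7 = Q ⊕ (((P ⊕ (R ⊕ (Q ∧ R))) ∧ ((P ⊕ (R ⊕ (Q ∧ R))) ⊕ (R ⊕ (Q ∧ R)))) ∧ R)
At P=0, Q=0, R=0: circuit gives 0, formula gives 0.
At P=0, Q=1, R=0: circuit gives 1, formula gives 1.
Agrees on all 8 inputs.

Yes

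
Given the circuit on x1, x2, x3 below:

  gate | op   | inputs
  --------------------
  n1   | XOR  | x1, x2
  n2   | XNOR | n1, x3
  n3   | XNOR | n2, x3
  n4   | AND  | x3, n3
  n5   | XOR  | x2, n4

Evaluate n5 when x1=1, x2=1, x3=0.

1

n1 = 1 XOR 1 = 0
n2 = 0 XNOR 0 = 1
n3 = 1 XNOR 0 = 0
n4 = 0 AND 0 = 0
n5 = 1 XOR 0 = 1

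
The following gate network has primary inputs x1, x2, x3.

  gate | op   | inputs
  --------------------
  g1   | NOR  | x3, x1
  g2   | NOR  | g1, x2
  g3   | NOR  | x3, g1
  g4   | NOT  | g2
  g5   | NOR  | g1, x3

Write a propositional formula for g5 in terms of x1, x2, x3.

g1 = x3 NOR x1
g5 = g1 NOR x3 = (x3 NOR x1) NOR x3

(x3 NOR x1) NOR x3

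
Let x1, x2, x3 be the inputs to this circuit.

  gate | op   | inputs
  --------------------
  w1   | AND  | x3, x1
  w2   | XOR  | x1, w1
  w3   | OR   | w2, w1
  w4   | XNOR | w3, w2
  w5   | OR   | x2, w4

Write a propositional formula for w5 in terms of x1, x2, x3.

x2 OR (((x1 XOR (x3 AND x1)) OR (x3 AND x1)) XNOR (x1 XOR (x3 AND x1)))

w1 = x3 AND x1
w2 = x1 XOR w1 = x1 XOR (x3 AND x1)
w3 = w2 OR w1 = (x1 XOR (x3 AND x1)) OR (x3 AND x1)
w4 = w3 XNOR w2 = ((x1 XOR (x3 AND x1)) OR (x3 AND x1)) XNOR (x1 XOR (x3 AND x1))
w5 = x2 OR w4 = x2 OR (((x1 XOR (x3 AND x1)) OR (x3 AND x1)) XNOR (x1 XOR (x3 AND x1)))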